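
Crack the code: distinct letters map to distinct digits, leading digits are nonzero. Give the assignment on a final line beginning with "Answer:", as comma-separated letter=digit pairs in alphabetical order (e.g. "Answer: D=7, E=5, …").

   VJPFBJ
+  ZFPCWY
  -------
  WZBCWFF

Step 1. [col 1: J + Y ≡ F (mod 10)] F=4 is one option consistent with column 1 (J + Y ≡ F (mod 10), carry-in 0) — take it. So F=4.
Step 2. [W] adding two 6-digit numbers gives at most 6+1 digits, and here it does — W is that final carry and must be 1. So W=1.
Step 3. [col 1: J + Y ≡ F (mod 10)] column 1 (J + Y ≡ F (mod 10), carry-in 0) doesn't pin J yet; pick J=8 and continue. So J=8.
Step 4. [col 1: J + Y ≡ F (mod 10)] in column 1 we have J+Y≡F with carry-in 0; given J=8, F=4 and digits 1,4,8 already taken and all letters distinct, that pins Y to 6 ⇒ Y=6.
Step 5. [col 2: B + W ≡ F (mod 10)] in column 2 we have B+W≡F with carry-in 1; given W=1, F=4 and digits 1,4,6,8 already taken and all letters distinct, that pins B to 2. So B=2.
Step 6. [col 3: F + C ≡ W (mod 10)] column 3 reads F+C+carry(0)=W with F=4, W=1; with digits 1,2,4,6,8 already taken and all letters distinct, the only value for C is 7. So C=7.
Step 7. [col 4: P + P ≡ C (mod 10)] column 4: given C=7, carry-in 1, and digits 1,2,4,6,7,8 already taken and all letters distinct, P+P≡C (mod 10) forces P=3 ⇒ P=3.
Step 8. [col 6: V + Z ≡ Z (mod 10)] column 6 reads V+Z+carry(1)=Z with nothing yet; with digits 1,2,3,4,6,7,8 already taken and all letters distinct, the only value for V is 9. So V=9.
Step 9. [col 6: V + Z ≡ Z (mod 10)] Z=5 is one option consistent with column 6 (V + Z ≡ Z (mod 10), carry-in 1) — take it, so Z=5.

Answer: B=2, C=7, F=4, J=8, P=3, V=9, W=1, Y=6, Z=5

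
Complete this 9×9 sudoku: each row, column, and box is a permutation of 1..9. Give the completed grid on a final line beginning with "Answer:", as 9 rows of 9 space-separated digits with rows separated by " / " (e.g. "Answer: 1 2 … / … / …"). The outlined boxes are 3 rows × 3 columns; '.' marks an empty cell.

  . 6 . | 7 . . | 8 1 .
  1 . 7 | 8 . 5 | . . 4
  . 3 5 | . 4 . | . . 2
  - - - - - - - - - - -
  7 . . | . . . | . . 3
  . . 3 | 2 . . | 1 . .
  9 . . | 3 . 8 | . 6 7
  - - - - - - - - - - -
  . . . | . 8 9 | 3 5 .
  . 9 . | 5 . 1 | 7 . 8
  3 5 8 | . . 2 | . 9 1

Step 1. [r2c2∈{2}] nothing but 2 survives at r2c2, so r2c2=2.
Step 2. [r3c6∈{6}] only 6 remains possible at r3c6. So r3c6=6.
Step 3. [r4c6∈{4}] r4c6's peers cover all but 4 ⇒ r4c6=4.
Step 4. [r5c1∈{4,5,6,8}] r5c1 is the only open cell in col 1 admitting 5, so r5c1=5.
Step 5. [r4c3∈{1,2,6}] across box 4, 6 lands solely at r4c3. So r4c3=6.
Step 6. [r6c3∈{1,2,4}] r6c3 is the only open cell in box 4 admitting 2 ⇒ r6c3=2.
Step 7. [r8c3∈{4}] r8c3's peers cover all but 4. So r8c3=4.
Step 8. [r5c5∈{6,7,9}] across row 5, 6 lands solely at r5c5. So r5c5=6.
Step 9. [r3c7∈{9}] only 9 remains possible at r3c7 ⇒ r3c7=9.
Step 10. [r2c5∈{3,9}] 9 has one home in row 2: r2c5. So r2c5=9.
Step 11. [r7c9∈{6}] r7c9's peers cover all but 6 ⇒ r7c9=6.
Step 12. [r5c8∈{4,8}] r5c8 is the only open cell in col 8 admitting 4, so r5c8=4.
Step 13. [r4c7∈{2,5}] across col 7, 2 lands solely at r4c7. So r4c7=2.
Step 14. [r4c5∈{1,5}] across row 4, 5 lands solely at r4c5, so r4c5=5.
Step 15. [r6c5∈{1}] r6c5 has the single candidate 1. So r6c5=1.
Step 16. [r4c2∈{1,8}] r4c2 is the only open cell in row 4 admitting 1 ⇒ r4c2=1.
Step 17. [r1c6∈{3}] r1c6's peers cover all but 3, so r1c6=3.
Step 18. [r7c4∈{4}] r7c4 has the single candidate 4, so r7c4=4.
Step 19. [r8c1∈{2,6}] r8c1 is the only open cell in row 8 admitting 6. So r8c1=6.
Step 20. [r3c4∈{1}] r3c4's peers cover all but 1, so r3c4=1.
Step 21. [r7c3∈{1}] r7c3's peers cover all but 1, so r7c3=1.
Step 22. [r8c5∈{3}] r8c5 is down to just 3, so r8c5=3.
Step 23. [r4c4∈{9}] r4c4 is down to just 9, so r4c4=9.
Step 24. [r5c6∈{7}] r5c6's peers cover all but 7 ⇒ r5c6=7.
Step 25. [r3c8∈{7}] nothing but 7 survives at r3c8 ⇒ r3c8=7.
Step 26. [r7c1∈{2}] r7c1's peers cover all but 2 ⇒ r7c1=2.
Step 27. [r4c8∈{8}] nothing but 8 survives at r4c8. So r4c8=8.
Step 28. [r1c5∈{2}] only 2 remains possible at r1c5 ⇒ r1c5=2.
Step 29. [r1c1∈{4}] only 4 remains possible at r1c1. So r1c1=4.
Step 30. [r9c7∈{4}] only 4 remains possible at r9c7, so r9c7=4.
Step 31. [r1c3∈{9}] only 9 remains possible at r1c3, so r1c3=9.
Step 32. [r2c8∈{3}] r2c8 is down to just 3 ⇒ r2c8=3.
Step 33. [r1c9∈{5}] only 5 remains possible at r1c9. So r1c9=5.
Step 34. [r6c2∈{4}] only 4 remains possible at r6c2, so r6c2=4.
Step 35. [r6c7∈{5}] r6c7's peers cover all but 5 ⇒ r6c7=5.
Step 36. [r9c5∈{7}] nothing but 7 survives at r9c5. So r9c5=7.
Step 37. [r5c2∈{8}] only 8 remains possible at r5c2. So r5c2=8.
Step 38. [r2c7∈{6}] only 6 remains possible at r2c7, so r2c7=6.
Step 39. [r3c1∈{8}] r3c1's peers cover all but 8, so r3c1=8.
Step 40. [r5c9∈{9}] nothing but 9 survives at r5c9, so r5c9=9.
Step 41. [r7c2∈{7}] r7c2 is down to just 7 ⇒ r7c2=7.
Step 42. [r9c4∈{6}] r9c4 has the single candidate 6. So r9c4=6.
Step 43. [r8c8∈{2}] r8c8 is down to just 2, so r8c8=2.

Answer: 4 6 9 7 2 3 8 1 5 / 1 2 7 8 9 5 6 3 4 / 8 3 5 1 4 6 9 7 2 / 7 1 6 9 5 4 2 8 3 / 5 8 3 2 6 7 1 4 9 / 9 4 2 3 1 8 5 6 7 / 2 7 1 4 8 9 3 5 6 / 6 9 4 5 3 1 7 2 8 / 3 5 8 6 7 2 4 9 1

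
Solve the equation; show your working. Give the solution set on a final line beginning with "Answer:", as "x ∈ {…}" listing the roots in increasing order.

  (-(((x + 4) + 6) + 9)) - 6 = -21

Step 1. [(-(((x + 4) + 6) + 9)) - 6 = -21] -6 is outermost — add 6 both sides ⇒ sub: -(((x + 4) + 6) + 9) = -15.
Step 2. [-(((x + 4) + 6) + 9) = -15] LHS negated; negate both sides. So neg: ((x + 4) + 6) + 9 = 15.
Step 3. [((x + 4) + 6) + 9 = 15] +9 is outermost — subtract 9 both sides. So sub: (x + 4) + 6 = 6.
Step 4. [(x + 4) + 6 = 6] +6 is outermost — subtract 6 both sides ⇒ sub: x + 4 = 0.
Step 5. [x + 4 = 0] subtract 4: x sits inside (… + 4) ⇒ sub: x = -4.

Answer: x ∈ {-4}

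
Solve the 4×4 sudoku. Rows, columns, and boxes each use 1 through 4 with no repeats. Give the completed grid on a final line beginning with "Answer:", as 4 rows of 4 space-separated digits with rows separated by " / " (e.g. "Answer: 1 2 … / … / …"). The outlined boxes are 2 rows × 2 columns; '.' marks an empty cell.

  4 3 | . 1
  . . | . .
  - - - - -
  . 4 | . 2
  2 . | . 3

Step 1. [r4c2∈{1}] only 1 remains possible at r4c2. So r4c2=1.
Step 2. [r2c3∈{2,3,4}] r2c3 is the only open cell in row 2 admitting 3 ⇒ r2c3=3.
Step 3. [r2c1∈{1}] r2c1's peers cover all but 1, so r2c1=1.
Step 4. [r2c2∈{2}] r2c2 has the single candidate 2 ⇒ r2c2=2.
Step 5. [r4c3∈{4}] r4c3's peers cover all but 4. So r4c3=4.
Step 6. [r2c4∈{4}] nothing but 4 survives at r2c4, so r2c4=4.
Step 7. [r1c3∈{2}] only 2 remains possible at r1c3. So r1c3=2.
Step 8. [r3c3∈{1}] r3c3 is down to just 1, so r3c3=1.
Step 9. [r3c1∈{3}] r3c1 has the single candidate 3. So r3c1=3.

Answer: 4 3 2 1 / 1 2 3 4 / 3 4 1 2 / 2 1 4 3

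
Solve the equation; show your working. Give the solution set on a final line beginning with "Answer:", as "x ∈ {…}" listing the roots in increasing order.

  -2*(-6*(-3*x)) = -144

Step 1. [-2*(-6*(-3*x)) = -144] divide by the outer -2 ⇒ div: -6*(-3*x) = 72.
Step 2. [-6*(-3*x) = 72] -6 out front; divide by -6 ⇒ div: -3*x = -12.
Step 3. [-3*x = -12] -3·(inner) — divide through by -3, so div: x = 4.

Answer: x ∈ {4}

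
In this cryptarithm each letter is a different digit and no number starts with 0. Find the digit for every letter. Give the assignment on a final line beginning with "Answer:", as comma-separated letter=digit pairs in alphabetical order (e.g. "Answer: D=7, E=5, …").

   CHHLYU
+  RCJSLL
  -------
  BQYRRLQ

Step 1. [col 1: U + L ≡ Q (mod 10)] several values work for Q in column 1 (U + L ≡ Q (mod 10), carry-in 0); try Q=3, so Q=3.
Step 2. [col 1: U + L ≡ Q (mod 10)] column 1 (U + L ≡ Q (mod 10), carry-in 0) doesn't pin U yet; pick U=8 and continue. So U=8.
Step 3. [col 1: U + L ≡ Q (mod 10)] column 1 reads U+L+carry(0)=Q with U=8, Q=3; with digits 3,8 already taken and all letters distinct, the only value for L is 5. So L=5.
Step 4. [col 2: Y + L ≡ L (mod 10)] from column 2 (L=5, carry-in 1, digits 3,5,8 already taken and all letters distinct): Y must equal 9 ⇒ Y=9.
Step 5. [col 3: L + S ≡ R (mod 10)] several values work for S in column 3 (L + S ≡ R (mod 10), carry-in 1); try S=0. So S=0.
Step 6. [B] the sum has 7 digits but both addends have 6; that extra leading digit B is the final carry, namely 1 ⇒ B=1.
Step 7. [col 3: L + S ≡ R (mod 10)] column 3 reads L+S+carry(1)=R with L=5, S=0; with digits 0,1,3,5,8,9 already taken and all letters distinct, the only value for R is 6, so R=6.
Step 8. [col 4: H + J ≡ R (mod 10)] J=4 is one option consistent with column 4 (H + J ≡ R (mod 10), carry-in 0) — take it. So J=4.
Step 9. [col 4: H + J ≡ R (mod 10)] from column 4 (J=4, R=6, carry-in 0, digits 0,1,3,4,5,6,8,9 already taken and all letters distinct): H must equal 2. So H=2.
Step 10. [col 5: H + C ≡ Y (mod 10)] from column 5 (H=2, Y=9, carry-in 0, digits 0,1,2,3,4,5,6,8,9 already taken and all letters distinct): C must equal 7, so C=7.

Answer: B=1, C=7, H=2, J=4, L=5, Q=3, R=6, S=0, U=8, Y=9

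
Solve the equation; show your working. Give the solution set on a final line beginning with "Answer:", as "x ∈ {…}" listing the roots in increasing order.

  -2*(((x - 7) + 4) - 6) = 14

Step 1. [-2*(((x - 7) + 4) - 6) = 14] leading coefficient -2: divide by -2 ⇒ div: ((x - 7) + 4) - 6 = -7.
Step 2. [((x - 7) + 4) - 6 = -7] the outer -6 inverts by adding 6. So sub: (x - 7) + 4 = -1.
Step 3. [(x - 7) + 4 = -1] subtract 4: x sits inside (… + 4). So sub: x - 7 = -5.
Step 4. [x - 7 = -5] add 7: x sits inside (… - 7), so sub: x = 2.

Answer: x ∈ {2}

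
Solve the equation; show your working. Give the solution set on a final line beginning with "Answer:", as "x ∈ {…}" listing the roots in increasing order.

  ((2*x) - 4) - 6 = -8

Step 1. [((2*x) - 4) - 6 = -8] 6 comes off first (add 6) ⇒ sub: (2*x) - 4 = -2.
Step 2. [(2*x) - 4 = -2] 2 | LHS and 2 | -2: pull 2 out, so factor: x - 2 = -1.
Step 3. [x - 2 = -1] the outer -2 inverts by adding 2 ⇒ sub: x = 1.

Answer: x ∈ {1}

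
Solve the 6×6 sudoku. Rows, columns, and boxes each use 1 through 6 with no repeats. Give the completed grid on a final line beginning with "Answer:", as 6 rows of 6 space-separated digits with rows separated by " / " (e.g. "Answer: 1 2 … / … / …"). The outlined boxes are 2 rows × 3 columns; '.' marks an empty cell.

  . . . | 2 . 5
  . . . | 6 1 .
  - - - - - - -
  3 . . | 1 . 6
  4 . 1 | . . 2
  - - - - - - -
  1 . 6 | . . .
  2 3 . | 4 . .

Step 1. [r6c3∈{5}] r6c3 is down to just 5. So r6c3=5.
Step 2. [r2c6∈{3,4}] in col 6, 4 fits only at r2c6 ⇒ r2c6=4.
Step 3. [r1c5∈{3}] r1c5's peers cover all but 3, so r1c5=3.
Step 4. [r4c5∈{5}] r4c5 has the single candidate 5, so r4c5=5.
Step 5. [r3c3∈{2}] nothing but 2 survives at r3c3, so r3c3=2.
Step 6. [r1c2∈{1,4,6}] row 1 places 1 nowhere but r1c2, so r1c2=1.
Step 7. [r4c4∈{3}] r4c4 has the single candidate 3, so r4c4=3.
Step 8. [r3c2∈{5}] nothing but 5 survives at r3c2 ⇒ r3c2=5.
Step 9. [r6c5∈{6}] nothing but 6 survives at r6c5. So r6c5=6.
Step 10. [r2c3∈{3}] nothing but 3 survives at r2c3 ⇒ r2c3=3.
Step 11. [r2c1∈{5}] r2c1's peers cover all but 5. So r2c1=5.
Step 12. [r5c4∈{5}] r5c4 has the single candidate 5. So r5c4=5.
Step 13. [r3c5∈{4}] r3c5's peers cover all but 4. So r3c5=4.
Step 14. [r5c2∈{4}] nothing but 4 survives at r5c2 ⇒ r5c2=4.
Step 15. [r2c2∈{2}] nothing but 2 survives at r2c2. So r2c2=2.
Step 16. [r4c2∈{6}] only 6 remains possible at r4c2. So r4c2=6.
Step 17. [r6c6∈{1}] only 1 remains possible at r6c6. So r6c6=1.
Step 18. [r1c3∈{4}] only 4 remains possible at r1c3, so r1c3=4.
Step 19. [r5c6∈{3}] nothing but 3 survives at r5c6. So r5c6=3.
Step 20. [r5c5∈{2}] r5c5 has the single candidate 2 ⇒ r5c5=2.
Step 21. [r1c1∈{6}] r1c1 has the single candidate 6, so r1c1=6.

Answer: 6 1 4 2 3 5 / 5 2 3 6 1 4 / 3 5 2 1 4 6 / 4 6 1 3 5 2 / 1 4 6 5 2 3 / 2 3 5 4 6 1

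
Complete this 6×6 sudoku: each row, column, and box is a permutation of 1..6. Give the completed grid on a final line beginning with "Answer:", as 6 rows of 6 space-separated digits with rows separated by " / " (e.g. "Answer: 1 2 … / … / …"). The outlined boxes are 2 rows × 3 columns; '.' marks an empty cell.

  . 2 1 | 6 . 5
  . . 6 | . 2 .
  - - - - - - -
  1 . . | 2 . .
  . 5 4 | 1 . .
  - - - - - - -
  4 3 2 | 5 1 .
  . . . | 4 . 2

Step 1. [r3c2∈{6}] r3c2's peers cover all but 6, so r3c2=6.
Step 2. [r6c5∈{3,6}] across row 6, 3 lands solely at r6c5. So r6c5=3.
Step 3. [r3c3∈{3}] r3c3's peers cover all but 3 ⇒ r3c3=3.
Step 4. [r2c6∈{1,3,4}] 1 has one home in row 2: r2c6. So r2c6=1.
Step 5. [r2c1∈{3,5}] across row 2, 5 lands solely at r2c1 ⇒ r2c1=5.
Step 6. [r5c6∈{6}] r5c6 has the single candidate 6. So r5c6=6.
Step 7. [r1c5∈{4}] r1c5 has the single candidate 4. So r1c5=4.
Step 8. [r4c5∈{6}] r4c5 has the single candidate 6, so r4c5=6.
Step 9. [r4c1∈{2}] r4c1 is down to just 2. So r4c1=2.
Step 10. [r3c6∈{4}] r3c6's peers cover all but 4, so r3c6=4.
Step 11. [r2c2∈{4}] nothing but 4 survives at r2c2 ⇒ r2c2=4.
Step 12. [r2c4∈{3}] nothing but 3 survives at r2c4. So r2c4=3.
Step 13. [r6c1∈{6}] r6c1 is down to just 6. So r6c1=6.
Step 14. [r6c2∈{1}] nothing but 1 survives at r6c2, so r6c2=1.
Step 15. [r6c3∈{5}] only 5 remains possible at r6c3 ⇒ r6c3=5.
Step 16. [r3c5∈{5}] r3c5's peers cover all but 5. So r3c5=5.
Step 17. [r1c1∈{3}] r1c1 is down to just 3. So r1c1=3.
Step 18. [r4c6∈{3}] only 3 remains possible at r4c6, so r4c6=3.

Answer: 3 2 1 6 4 5 / 5 4 6 3 2 1 / 1 6 3 2 5 4 / 2 5 4 1 6 3 / 4 3 2 5 1 6 / 6 1 5 4 3 2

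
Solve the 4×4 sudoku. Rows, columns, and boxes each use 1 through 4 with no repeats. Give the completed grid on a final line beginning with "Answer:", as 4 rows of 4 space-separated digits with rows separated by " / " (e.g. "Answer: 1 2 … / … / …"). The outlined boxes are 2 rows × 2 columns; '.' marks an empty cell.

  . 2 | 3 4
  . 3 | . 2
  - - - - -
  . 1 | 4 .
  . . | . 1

Step 1. [r4c1∈{2,3,4}] r4c1 is the only open cell in row 4 admitting 3 ⇒ r4c1=3.
Step 2. [r2c3∈{1}] r2c3 has the single candidate 1. So r2c3=1.
Step 3. [r4c3∈{2}] r4c3 has the single candidate 2. So r4c3=2.
Step 4. [r2c1∈{4}] r2c1 has the single candidate 4. So r2c1=4.
Step 5. [r3c4∈{3}] r3c4 is down to just 3, so r3c4=3.
Step 6. [r4c2∈{4}] only 4 remains possible at r4c2, so r4c2=4.
Step 7. [r3c1∈{2}] only 2 remains possible at r3c1 ⇒ r3c1=2.
Step 8. [r1c1∈{1}] r1c1 is down to just 1, so r1c1=1.

Answer: 1 2 3 4 / 4 3 1 2 / 2 1 4 3 / 3 4 2 1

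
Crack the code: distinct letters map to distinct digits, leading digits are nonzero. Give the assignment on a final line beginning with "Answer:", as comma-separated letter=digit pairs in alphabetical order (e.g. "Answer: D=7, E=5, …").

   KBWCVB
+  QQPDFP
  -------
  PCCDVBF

Step 1. [col 1: B + P ≡ F (mod 10)] column 1 (B + P ≡ F (mod 10), carry-in 0) doesn't pin P yet; pick P=1 and continue ⇒ P=1.
Step 2. [col 1: B + P ≡ F (mod 10)] no forcing yet in column 1 (carry-in 0); F=5 is free and consistent — try it ⇒ F=5.
Step 3. [col 1: B + P ≡ F (mod 10)] column 1: given P=1, F=5, carry-in 0, and digits 1,5 already taken and all letters distinct, B+P≡F (mod 10) forces B=4 ⇒ B=4.
Step 4. [col 2: V + F ≡ B (mod 10)] column 2 reads V+F+carry(0)=B with F=5, B=4; with digits 1,4,5 already taken and all letters distinct, the only value for V is 9 ⇒ V=9.
Step 5. [col 3: C + D ≡ V (mod 10)] several values work for C in column 3 (C + D ≡ V (mod 10), carry-in 1); try C=0 ⇒ C=0.
Step 6. [col 3: C + D ≡ V (mod 10)] column 3 reads C+D+carry(1)=V with C=0, V=9; with digits 0,1,4,5,9 already taken and all letters distinct, the only value for D is 8 ⇒ D=8.
Step 7. [col 4: W + P ≡ D (mod 10)] column 4 reads W+P+carry(0)=D with P=1, D=8; with digits 0,1,4,5,8,9 already taken and all letters distinct, the only value for W is 7, so W=7.
Step 8. [col 5: B + Q ≡ C (mod 10)] from column 5 (B=4, C=0, carry-in 0, digits 0,1,4,5,7,8,9 already taken and all letters distinct): Q must equal 6. So Q=6.
Step 9. [col 6: K + Q ≡ C (mod 10)] column 6: given Q=6, C=0, carry-in 1, and digits 0,1,4,5,6,7,8,9 already taken and all letters distinct, K+Q≡C (mod 10) forces K=3. So K=3.

Answer: B=4, C=0, D=8, F=5, K=3, P=1, Q=6, V=9, W=7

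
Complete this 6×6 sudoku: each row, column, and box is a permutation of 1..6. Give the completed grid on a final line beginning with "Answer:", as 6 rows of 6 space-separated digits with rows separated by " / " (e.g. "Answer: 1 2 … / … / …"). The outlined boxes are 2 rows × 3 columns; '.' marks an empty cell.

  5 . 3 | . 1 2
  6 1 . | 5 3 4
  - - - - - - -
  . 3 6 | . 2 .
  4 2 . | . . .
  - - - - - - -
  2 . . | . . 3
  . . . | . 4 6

Step 1. [r4c3∈{1,5}] in box 3, 5 fits only at r4c3. So r4c3=5.
Step 2. [r5c4∈{1}] r5c4 has the single candidate 1, so r5c4=1.
Step 3. [r5c2∈{4,5,6}] across row 5, 6 lands solely at r5c2. So r5c2=6.
Step 4. [r3c1∈{1}] r3c1 is down to just 1. So r3c1=1.
Step 5. [r1c4∈{6}] r1c4 is down to just 6 ⇒ r1c4=6.
Step 6. [r4c5∈{6}] only 6 remains possible at r4c5. So r4c5=6.
Step 7. [r6c4∈{2}] only 2 remains possible at r6c4, so r6c4=2.
Step 8. [r3c6∈{5}] only 5 remains possible at r3c6. So r3c6=5.
Step 9. [r3c4∈{4}] r3c4 has the single candidate 4, so r3c4=4.
Step 10. [r6c3∈{1}] only 1 remains possible at r6c3. So r6c3=1.
Step 11. [r4c6∈{1}] r4c6 has the single candidate 1. So r4c6=1.
Step 12. [r5c3∈{4}] nothing but 4 survives at r5c3. So r5c3=4.
Step 13. [r5c5∈{5}] nothing but 5 survives at r5c5, so r5c5=5.
Step 14. [r6c1∈{3}] only 3 remains possible at r6c1 ⇒ r6c1=3.
Step 15. [r4c4∈{3}] r4c4 is down to just 3, so r4c4=3.
Step 16. [r1c2∈{4}] nothing but 4 survives at r1c2. So r1c2=4.
Step 17. [r2c3∈{2}] r2c3 is down to just 2, so r2c3=2.
Step 18. [r6c2∈{5}] r6c2's peers cover all but 5 ⇒ r6c2=5.

Answer: 5 4 3 6 1 2 / 6 1 2 5 3 4 / 1 3 6 4 2 5 / 4 2 5 3 6 1 / 2 6 4 1 5 3 / 3 5 1 2 4 6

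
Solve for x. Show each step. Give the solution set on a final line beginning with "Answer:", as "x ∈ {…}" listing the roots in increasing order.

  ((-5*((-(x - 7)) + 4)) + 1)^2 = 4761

Step 1. [((-5*((-(x - 7)) + 4)) + 1)^2 = 4761] √ both sides: 4761 ≥ 0 gives two branches, so sqrt: (-5*((-(x - 7)) + 4)) + 1 = 69 or -69.
Step 2. [(-5*((-(x - 7)) + 4)) + 1 = 69 or -69] peel the +1: subtract 1 from each side. So sub: -5*((-(x - 7)) + 4) = 68 or -70.
Step 3. [-5*((-(x - 7)) + 4) = 68 or -70] -5·(inner) — divide through by -5. So div: (-(x - 7)) + 4 = -68/5 or 14.
Step 4. [(-(x - 7)) + 4 = -68/5 or 14] 4 comes off first (subtract 4) ⇒ sub: -(x - 7) = -88/5 or 10.
Step 5. [-(x - 7) = -88/5 or 10] LHS negated; negate both sides. So neg: x - 7 = 88/5 or -10.
Step 6. [x - 7 = 88/5 or -10] 7 comes off first (add 7) ⇒ sub: x = 123/5 or -3.

Answer: x ∈ {-3, 123/5}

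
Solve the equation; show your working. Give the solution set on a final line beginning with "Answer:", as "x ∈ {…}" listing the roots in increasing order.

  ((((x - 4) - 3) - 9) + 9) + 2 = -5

Step 1. [((((x - 4) - 3) - 9) + 9) + 2 = -5] the outer +2 inverts by subtracting 2 ⇒ sub: (((x - 4) - 3) - 9) + 9 = -7.
Step 2. [(((x - 4) - 3) - 9) + 9 = -7] peel the +9: subtract 9 from each side, so sub: ((x - 4) - 3) - 9 = -16.
Step 3. [((x - 4) - 3) - 9 = -16] -9 is outermost — add 9 both sides. So sub: (x - 4) - 3 = -7.
Step 4. [(x - 4) - 3 = -7] peel the -3: add 3 from each side. So sub: x - 4 = -4.
Step 5. [x - 4 = -4] -4 is outermost — add 4 both sides, so sub: x = 0.

Answer: x ∈ {0}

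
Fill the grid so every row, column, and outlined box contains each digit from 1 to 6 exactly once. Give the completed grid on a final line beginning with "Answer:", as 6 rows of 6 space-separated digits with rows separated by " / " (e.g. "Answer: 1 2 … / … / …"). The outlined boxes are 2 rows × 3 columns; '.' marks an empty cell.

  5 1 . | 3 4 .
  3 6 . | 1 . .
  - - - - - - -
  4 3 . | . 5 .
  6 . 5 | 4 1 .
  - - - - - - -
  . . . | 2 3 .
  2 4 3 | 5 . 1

Step 1. [r2c5∈{2}] nothing but 2 survives at r2c5. So r2c5=2.
Step 2. [r1c6∈{6}] r1c6 is down to just 6 ⇒ r1c6=6.
Step 3. [r4c2∈{2}] only 2 remains possible at r4c2 ⇒ r4c2=2.
Step 4. [r5c1∈{1}] r5c1 has the single candidate 1 ⇒ r5c1=1.
Step 5. [r5c6∈{4}] r5c6 is down to just 4. So r5c6=4.
Step 6. [r4c6∈{3}] r4c6 is down to just 3 ⇒ r4c6=3.
Step 7. [r6c5∈{6}] r6c5 has the single candidate 6, so r6c5=6.
Step 8. [r3c4∈{6}] r3c4's peers cover all but 6. So r3c4=6.
Step 9. [r3c3∈{1}] r3c3 has the single candidate 1 ⇒ r3c3=1.
Step 10. [r2c3∈{4}] r2c3 has the single candidate 4, so r2c3=4.
Step 11. [r1c3∈{2}] r1c3 is down to just 2 ⇒ r1c3=2.
Step 12. [r5c2∈{5}] r5c2's peers cover all but 5, so r5c2=5.
Step 13. [r3c6∈{2}] r3c6's peers cover all but 2, so r3c6=2.
Step 14. [r2c6∈{5}] r2c6 has the single candidate 5, so r2c6=5.
Step 15. [r5c3∈{6}] only 6 remains possible at r5c3. So r5c3=6.

Answer: 5 1 2 3 4 6 / 3 6 4 1 2 5 / 4 3 1 6 5 2 / 6 2 5 4 1 3 / 1 5 6 2 3 4 / 2 4 3 5 6 1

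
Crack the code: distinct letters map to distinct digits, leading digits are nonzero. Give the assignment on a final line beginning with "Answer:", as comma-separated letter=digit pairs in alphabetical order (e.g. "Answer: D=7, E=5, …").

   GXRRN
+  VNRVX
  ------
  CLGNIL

Step 1. [col 1: N + X ≡ L (mod 10)] column 1 (N + X ≡ L (mod 10), carry-in 0) doesn't pin X yet; pick X=4 and continue ⇒ X=4.
Step 2. [C] C is the leading digit of a 6-digit sum of two 5-digit numbers; the final carry is exactly 1. So C=1.
Step 3. [col 1: N + X ≡ L (mod 10)] several values work for N in column 1 (N + X ≡ L (mod 10), carry-in 0); try N=3, so N=3.
Step 4. [col 1: N + X ≡ L (mod 10)] from column 1 (N=3, X=4, carry-in 0, digits 1,3,4 already taken and all letters distinct): L must equal 7 ⇒ L=7.
Step 5. [col 2: R + V ≡ I (mod 10)] column 2 (R + V ≡ I (mod 10), carry-in 0) doesn't pin R yet; pick R=6 and continue, so R=6.
Step 6. [col 2: R + V ≡ I (mod 10)] no forcing yet in column 2 (carry-in 0); V=9 is free and consistent — try it, so V=9.
Step 7. [col 2: R + V ≡ I (mod 10)] column 2 reads R+V+carry(0)=I with R=6, V=9; with digits 1,3,4,6,7,9 already taken and all letters distinct, the only value for I is 5, so I=5.
Step 8. [col 4: X + N ≡ G (mod 10)] in column 4 we have X+N≡G with carry-in 1; given X=4, N=3 and digits 1,3,4,5,6,7,9 already taken and all letters distinct, that pins G to 8, so G=8.

Answer: C=1, G=8, I=5, L=7, N=3, R=6, V=9, X=4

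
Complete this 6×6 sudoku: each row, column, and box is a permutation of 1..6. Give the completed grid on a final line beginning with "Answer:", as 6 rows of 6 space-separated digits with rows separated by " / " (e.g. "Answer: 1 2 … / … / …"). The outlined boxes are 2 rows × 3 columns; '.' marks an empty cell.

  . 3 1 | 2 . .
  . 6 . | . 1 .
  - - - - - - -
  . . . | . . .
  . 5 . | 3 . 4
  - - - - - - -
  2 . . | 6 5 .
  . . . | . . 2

Step 1. [r3c2∈{1,2,4}] col 2 places 2 nowhere but r3c2, so r3c2=2.
Step 2. [r4c3∈{6}] only 6 remains possible at r4c3, so r4c3=6.
Step 3. [r6c5∈{3,4}] in col 5, 3 fits only at r6c5 ⇒ r6c5=3.
Step 4. [r6c4∈{1,4}] box 6 places 4 nowhere but r6c4. So r6c4=4.
Step 5. [r2c4∈{5}] only 5 remains possible at r2c4 ⇒ r2c4=5.
Step 6. [r2c1∈{4}] r2c1's peers cover all but 4 ⇒ r2c1=4.
Step 7. [r5c6∈{1}] only 1 remains possible at r5c6 ⇒ r5c6=1.
Step 8. [r3c1∈{1,3}] col 1 places 3 nowhere but r3c1 ⇒ r3c1=3.
Step 9. [r1c6∈{6}] r1c6 has the single candidate 6 ⇒ r1c6=6.
Step 10. [r6c1∈{1,5,6}] across row 6, 6 lands solely at r6c1, so r6c1=6.
Step 11. [r3c3∈{4}] only 4 remains possible at r3c3. So r3c3=4.
Step 12. [r5c2∈{4}] only 4 remains possible at r5c2. So r5c2=4.
Step 13. [r3c6∈{5}] r3c6's peers cover all but 5 ⇒ r3c6=5.
Step 14. [r2c6∈{3}] r2c6 has the single candidate 3 ⇒ r2c6=3.
Step 15. [r6c2∈{1}] nothing but 1 survives at r6c2, so r6c2=1.
Step 16. [r4c5∈{2}] only 2 remains possible at r4c5. So r4c5=2.
Step 17. [r1c5∈{4}] r1c5 is down to just 4, so r1c5=4.
Step 18. [r3c4∈{1}] r3c4 has the single candidate 1, so r3c4=1.
Step 19. [r4c1∈{1}] nothing but 1 survives at r4c1. So r4c1=1.
Step 20. [r6c3∈{5}] r6c3's peers cover all but 5, so r6c3=5.
Step 21. [r5c3∈{3}] r5c3 is down to just 3, so r5c3=3.
Step 22. [r1c1∈{5}] only 5 remains possible at r1c1, so r1c1=5.
Step 23. [r2c3∈{2}] only 2 remains possible at r2c3. So r2c3=2.
Step 24. [r3c5∈{6}] r3c5 has the single candidate 6 ⇒ r3c5=6.

Answer: 5 3 1 2 4 6 / 4 6 2 5 1 3 / 3 2 4 1 6 5 / 1 5 6 3 2 4 / 2 4 3 6 5 1 / 6 1 5 4 3 2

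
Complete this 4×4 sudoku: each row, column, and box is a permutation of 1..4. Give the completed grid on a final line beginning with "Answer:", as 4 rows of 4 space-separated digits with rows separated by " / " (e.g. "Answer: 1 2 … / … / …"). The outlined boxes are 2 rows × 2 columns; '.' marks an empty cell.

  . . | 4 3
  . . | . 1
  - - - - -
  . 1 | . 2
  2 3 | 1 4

Step 1. [r2c2∈{2,4}] col 2 places 4 nowhere but r2c2 ⇒ r2c2=4.
Step 2. [r1c2∈{2}] r1c2 is down to just 2. So r1c2=2.
Step 3. [r3c1∈{4}] r3c1 has the single candidate 4 ⇒ r3c1=4.
Step 4. [r1c1∈{1}] only 1 remains possible at r1c1. So r1c1=1.
Step 5. [r2c1∈{3}] r2c1's peers cover all but 3, so r2c1=3.
Step 6. [r2c3∈{2}] r2c3 is down to just 2. So r2c3=2.
Step 7. [r3c3∈{3}] r3c3's peers cover all but 3. So r3c3=3.

Answer: 1 2 4 3 / 3 4 2 1 / 4 1 3 2 / 2 3 1 4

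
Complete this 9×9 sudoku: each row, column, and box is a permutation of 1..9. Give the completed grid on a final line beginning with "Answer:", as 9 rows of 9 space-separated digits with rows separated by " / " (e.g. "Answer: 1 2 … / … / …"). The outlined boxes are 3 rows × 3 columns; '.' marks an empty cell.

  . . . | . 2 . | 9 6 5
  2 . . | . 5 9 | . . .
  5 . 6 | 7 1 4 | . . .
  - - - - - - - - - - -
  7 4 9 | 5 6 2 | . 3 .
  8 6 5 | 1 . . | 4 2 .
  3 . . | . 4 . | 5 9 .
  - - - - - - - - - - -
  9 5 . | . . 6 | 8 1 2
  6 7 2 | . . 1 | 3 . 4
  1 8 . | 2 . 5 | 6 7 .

Step 1. [r6c4∈{8}] only 8 remains possible at r6c4 ⇒ r6c4=8.
Step 2. [r1c3∈{1,3,4,7,8}] r1c3 is the only open cell in row 1 admitting 7 ⇒ r1c3=7.
Step 3. [r2c3∈{1,3,4,8}] col 3 places 8 nowhere but r2c3, so r2c3=8.
Step 4. [r5c9∈{7}] r5c9 is down to just 7. So r5c9=7.
Step 5. [r1c4∈{3}] only 3 remains possible at r1c4 ⇒ r1c4=3.
Step 6. [r5c5∈{3,9}] in row 5, 9 fits only at r5c5, so r5c5=9.
Step 7. [r4c7∈{1}] only 1 remains possible at r4c7, so r4c7=1.
Step 8. [r1c2∈{1}] r1c2 is down to just 1. So r1c2=1.
Step 9. [r9c5∈{3}] nothing but 3 survives at r9c5 ⇒ r9c5=3.
Step 10. [r2c2∈{3}] r2c2 is down to just 3 ⇒ r2c2=3.
Step 11. [r7c3∈{3,4}] across row 7, 3 lands solely at r7c3 ⇒ r7c3=3.
Step 12. [r3c9∈{3,8}] across row 3, 3 lands solely at r3c9, so r3c9=3.
Step 13. [r2c4∈{6}] r2c4 is down to just 6 ⇒ r2c4=6.
Step 14. [r8c5∈{8}] only 8 remains possible at r8c5 ⇒ r8c5=8.
Step 15. [r6c3∈{1}] only 1 remains possible at r6c3 ⇒ r6c3=1.
Step 16. [r1c1∈{4}] nothing but 4 survives at r1c1, so r1c1=4.
Step 17. [r9c3∈{4}] r9c3 is down to just 4, so r9c3=4.
Step 18. [r9c9∈{9}] only 9 remains possible at r9c9, so r9c9=9.
Step 19. [r6c2∈{2}] nothing but 2 survives at r6c2, so r6c2=2.
Step 20. [r2c8∈{4}] r2c8's peers cover all but 4, so r2c8=4.
Step 21. [r3c7∈{2}] r3c7 is down to just 2 ⇒ r3c7=2.
Step 22. [r3c2∈{9}] r3c2 has the single candidate 9 ⇒ r3c2=9.
Step 23. [r5c6∈{3}] r5c6's peers cover all but 3 ⇒ r5c6=3.
Step 24. [r8c4∈{9}] r8c4 is down to just 9, so r8c4=9.
Step 25. [r7c4∈{4}] nothing but 4 survives at r7c4, so r7c4=4.
Step 26. [r6c9∈{6}] r6c9's peers cover all but 6, so r6c9=6.
Step 27. [r2c9∈{1}] r2c9 is down to just 1 ⇒ r2c9=1.
Step 28. [r6c6∈{7}] r6c6 is down to just 7. So r6c6=7.
Step 29. [r4c9∈{8}] r4c9 has the single candidate 8, so r4c9=8.
Step 30. [r2c7∈{7}] r2c7 is down to just 7. So r2c7=7.
Step 31. [r1c6∈{8}] nothing but 8 survives at r1c6, so r1c6=8.
Step 32. [r7c5∈{7}] r7c5 has the single candidate 7. So r7c5=7.
Step 33. [r8c8∈{5}] r8c8 has the single candidate 5. So r8c8=5.
Step 34. [r3c8∈{8}] r3c8 has the single candidate 8. So r3c8=8.

Answer: 4 1 7 3 2 8 9 6 5 / 2 3 8 6 5 9 7 4 1 / 5 9 6 7 1 4 2 8 3 / 7 4 9 5 6 2 1 3 8 / 8 6 5 1 9 3 4 2 7 / 3 2 1 8 4 7 5 9 6 / 9 5 3 4 7 6 8 1 2 / 6 7 2 9 8 1 3 5 4 / 1 8 4 2 3 5 6 7 9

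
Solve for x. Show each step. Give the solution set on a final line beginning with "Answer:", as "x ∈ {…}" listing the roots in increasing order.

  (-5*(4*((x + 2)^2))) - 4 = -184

Step 1. [(-5*(4*((x + 2)^2))) - 4 = -184] the outer -4 inverts by adding 4 ⇒ sub: -5*(4*((x + 2)^2)) = -180.
Step 2. [-5*(4*((x + 2)^2)) = -180] leading coefficient -5: divide by -5 ⇒ div: 4*((x + 2)^2) = 36.
Step 3. [4*((x + 2)^2) = 36] LHS = 4·(…); ÷4 both sides. So div: (x + 2)^2 = 9.
Step 4. [(x + 2)^2 = 9] 9 ≥ 0, LHS is (·)² — take ±√, so sqrt: x + 2 = 3 or -3.
Step 5. [x + 2 = 3 or -3] the outer +2 inverts by subtracting 2, so sub: x = 1 or -5.

Answer: x ∈ {-5, 1}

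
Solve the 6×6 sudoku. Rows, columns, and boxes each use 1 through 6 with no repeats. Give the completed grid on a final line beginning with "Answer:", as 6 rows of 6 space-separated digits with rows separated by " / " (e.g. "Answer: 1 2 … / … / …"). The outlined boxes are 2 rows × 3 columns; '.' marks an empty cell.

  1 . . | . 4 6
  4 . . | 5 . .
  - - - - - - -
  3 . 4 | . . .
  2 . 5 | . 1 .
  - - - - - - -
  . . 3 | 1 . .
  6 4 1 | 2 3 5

Step 1. [r2c5∈{2}] r2c5 is down to just 2, so r2c5=2.
Step 2. [r3c4∈{6}] nothing but 6 survives at r3c4. So r3c4=6.
Step 3. [r1c2∈{2,3,5}] across row 1, 5 lands solely at r1c2, so r1c2=5.
Step 4. [r4c4∈{3,4}] in col 4, 4 fits only at r4c4 ⇒ r4c4=4.
Step 5. [r2c2∈{3,6}] 3 has one home in col 2: r2c2. So r2c2=3.
Step 6. [r5c2∈{2}] nothing but 2 survives at r5c2. So r5c2=2.
Step 7. [r3c2∈{1}] r3c2 has the single candidate 1, so r3c2=1.
Step 8. [r2c3∈{6}] r2c3 has the single candidate 6. So r2c3=6.
Step 9. [r4c6∈{3}] r4c6 is down to just 3, so r4c6=3.
Step 10. [r5c5∈{6}] r5c5's peers cover all but 6 ⇒ r5c5=6.
Step 11. [r3c5∈{5}] r3c5's peers cover all but 5, so r3c5=5.
Step 12. [r3c6∈{2}] r3c6's peers cover all but 2. So r3c6=2.
Step 13. [r1c3∈{2}] only 2 remains possible at r1c3. So r1c3=2.
Step 14. [r1c4∈{3}] only 3 remains possible at r1c4. So r1c4=3.
Step 15. [r4c2∈{6}] r4c2 is down to just 6, so r4c2=6.
Step 16. [r5c1∈{5}] r5c1's peers cover all but 5, so r5c1=5.
Step 17. [r2c6∈{1}] only 1 remains possible at r2c6. So r2c6=1.
Step 18. [r5c6∈{4}] nothing but 4 survives at r5c6, so r5c6=4.

Answer: 1 5 2 3 4 6 / 4 3 6 5 2 1 / 3 1 4 6 5 2 / 2 6 5 4 1 3 / 5 2 3 1 6 4 / 6 4 1 2 3 5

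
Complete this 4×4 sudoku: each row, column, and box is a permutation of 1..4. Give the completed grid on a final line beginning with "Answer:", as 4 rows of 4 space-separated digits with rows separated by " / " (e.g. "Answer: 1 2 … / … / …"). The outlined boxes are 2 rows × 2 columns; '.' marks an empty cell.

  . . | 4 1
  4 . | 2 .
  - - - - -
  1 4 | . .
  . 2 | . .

Step 1. [r2c4∈{3}] r2c4 has the single candidate 3, so r2c4=3.
Step 2. [r4c1∈{3}] nothing but 3 survives at r4c1. So r4c1=3.
Step 3. [r3c4∈{2}] only 2 remains possible at r3c4 ⇒ r3c4=2.
Step 4. [r2c2∈{1}] r2c2 is down to just 1. So r2c2=1.
Step 5. [r3c3∈{3}] r3c3's peers cover all but 3, so r3c3=3.
Step 6. [r4c3∈{1}] only 1 remains possible at r4c3. So r4c3=1.
Step 7. [r1c2∈{3}] r1c2's peers cover all but 3 ⇒ r1c2=3.
Step 8. [r4c4∈{4}] nothing but 4 survives at r4c4 ⇒ r4c4=4.
Step 9. [r1c1∈{2}] r1c1 is down to just 2. So r1c1=2.

Answer: 2 3 4 1 / 4 1 2 3 / 1 4 3 2 / 3 2 1 4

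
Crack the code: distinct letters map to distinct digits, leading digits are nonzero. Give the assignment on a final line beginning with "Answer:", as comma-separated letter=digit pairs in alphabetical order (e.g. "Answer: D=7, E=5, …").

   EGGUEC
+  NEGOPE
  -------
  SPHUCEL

Step 1. [col 1: C + E ≡ L (mod 10)] column 1 (C + E ≡ L (mod 10), carry-in 0) doesn't pin E yet; pick E=6 and continue, so E=6.
Step 2. [col 1: C + E ≡ L (mod 10)] several values work for L in column 1 (C + E ≡ L (mod 10), carry-in 0); try L=8 ⇒ L=8.
Step 3. [col 1: C + E ≡ L (mod 10)] in column 1 we have C+E≡L with carry-in 0; given E=6, L=8 and digits 6,8 already taken and all letters distinct, that pins C to 2. So C=2.
Step 4. [col 2: E + P ≡ E (mod 10)] column 2: given E=6, carry-in 0, and digits 2,6,8 already taken and all letters distinct, E+P≡E (mod 10) forces P=0, so P=0.
Step 5. [col 3: U + O ≡ C (mod 10)] several values work for U in column 3 (U + O ≡ C (mod 10), carry-in 0); try U=7, so U=7.
Step 6. [S] S is the leading digit of a 7-digit sum of two 6-digit numbers; the final carry is exactly 1 ⇒ S=1.
Step 7. [col 3: U + O ≡ C (mod 10)] from column 3 (U=7, C=2, carry-in 0, digits 0,1,2,6,7,8 already taken and all letters distinct): O must equal 5. So O=5.
Step 8. [col 4: G + G ≡ U (mod 10)] in column 4 we have G+G≡U with carry-in 1; given U=7 and digits 0,1,2,5,6,7,8 already taken and all letters distinct, that pins G to 3 ⇒ G=3.
Step 9. [col 5: G + E ≡ H (mod 10)] from column 5 (G=3, E=6, carry-in 0, digits 0,1,2,3,5,6,7,8 already taken and all letters distinct): H must equal 9. So H=9.
Step 10. [col 6: E + N ≡ P (mod 10)] column 6: given E=6, P=0, carry-in 0, and digits 0,1,2,3,5,6,7,8,9 already taken and all letters distinct, E+N≡P (mod 10) forces N=4 ⇒ N=4.

Answer: C=2, E=6, G=3, H=9, L=8, N=4, O=5, P=0, S=1, U=7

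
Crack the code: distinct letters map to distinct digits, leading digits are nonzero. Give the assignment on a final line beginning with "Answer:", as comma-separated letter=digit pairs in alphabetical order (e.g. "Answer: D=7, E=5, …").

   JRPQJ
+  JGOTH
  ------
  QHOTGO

Step 1. [Q] Q is the leading digit of a 6-digit sum of two 5-digit numbers; the final carry is exactly 1 ⇒ Q=1.
Step 2. [col 1: J + H ≡ O (mod 10)] no forcing yet in column 1 (carry-in 0); J=9 is free and consistent — try it. So J=9.
Step 3. [col 1: J + H ≡ O (mod 10)] no forcing yet in column 1 (carry-in 0); O=7 is free and consistent — try it, so O=7.
Step 4. [col 1: J + H ≡ O (mod 10)] column 1: given J=9, O=7, carry-in 0, and digits 1,7,9 already taken and all letters distinct, J+H≡O (mod 10) forces H=8, so H=8.
Step 5. [col 2: Q + T ≡ G (mod 10)] several values work for G in column 2 (Q + T ≡ G (mod 10), carry-in 1); try G=2, so G=2.
Step 6. [col 2: Q + T ≡ G (mod 10)] in column 2 we have Q+T≡G with carry-in 1; given Q=1, G=2 and digits 1,2,7,8,9 already taken and all letters distinct, that pins T to 0, so T=0.
Step 7. [col 3: P + O ≡ T (mod 10)] column 3: given O=7, T=0, carry-in 0, and digits 0,1,2,7,8,9 already taken and all letters distinct, P+O≡T (mod 10) forces P=3. So P=3.
Step 8. [col 4: R + G ≡ O (mod 10)] column 4 reads R+G+carry(1)=O with G=2, O=7; with digits 0,1,2,3,7,8,9 already taken and all letters distinct, the only value for R is 4. So R=4.

Answer: G=2, H=8, J=9, O=7, P=3, Q=1, R=4, T=0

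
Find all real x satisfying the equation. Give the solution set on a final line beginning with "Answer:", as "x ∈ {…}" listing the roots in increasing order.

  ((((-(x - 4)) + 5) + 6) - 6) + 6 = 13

Step 1. [((((-(x - 4)) + 5) + 6) - 6) + 6 = 13] +6 is outermost — subtract 6 both sides ⇒ sub: (((-(x - 4)) + 5) + 6) - 6 = 7.
Step 2. [(((-(x - 4)) + 5) + 6) - 6 = 7] add 6: x sits inside (… - 6) ⇒ sub: ((-(x - 4)) + 5) + 6 = 13.
Step 3. [((-(x - 4)) + 5) + 6 = 13] peel the +6: subtract 6 from each side. So sub: (-(x - 4)) + 5 = 7.
Step 4. [(-(x - 4)) + 5 = 7] the outer +5 inverts by subtracting 5 ⇒ sub: -(x - 4) = 2.
Step 5. [-(x - 4) = 2] LHS negated; negate both sides, so neg: x - 4 = -2.
Step 6. [x - 4 = -2] peel the -4: add 4 from each side. So sub: x = 2.

Answer: x ∈ {2}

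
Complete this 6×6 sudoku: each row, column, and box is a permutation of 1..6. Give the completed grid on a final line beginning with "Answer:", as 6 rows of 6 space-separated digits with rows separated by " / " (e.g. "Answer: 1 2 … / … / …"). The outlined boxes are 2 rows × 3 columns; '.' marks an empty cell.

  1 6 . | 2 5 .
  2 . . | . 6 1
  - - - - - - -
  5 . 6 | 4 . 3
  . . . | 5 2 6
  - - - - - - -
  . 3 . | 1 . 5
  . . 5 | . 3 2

Step 1. [r4c3∈{1,3,4}] across col 3, 1 lands solely at r4c3 ⇒ r4c3=1.
Step 2. [r4c2∈{4}] only 4 remains possible at r4c2. So r4c2=4.
Step 3. [r2c3∈{3,4}] across row 2, 4 lands solely at r2c3, so r2c3=4.
Step 4. [r5c1∈{4,6}] row 5 places 6 nowhere but r5c1. So r5c1=6.
Step 5. [r5c5∈{4}] r5c5 is down to just 4. So r5c5=4.
Step 6. [r3c5∈{1}] nothing but 1 survives at r3c5 ⇒ r3c5=1.
Step 7. [r1c3∈{3}] only 3 remains possible at r1c3, so r1c3=3.
Step 8. [r1c6∈{4}] nothing but 4 survives at r1c6. So r1c6=4.
Step 9. [r6c1∈{4}] r6c1 is down to just 4 ⇒ r6c1=4.
Step 10. [r6c2∈{1}] r6c2 has the single candidate 1, so r6c2=1.
Step 11. [r3c2∈{2}] r3c2 has the single candidate 2, so r3c2=2.
Step 12. [r6c4∈{6}] nothing but 6 survives at r6c4, so r6c4=6.
Step 13. [r2c2∈{5}] r2c2 has the single candidate 5 ⇒ r2c2=5.
Step 14. [r4c1∈{3}] only 3 remains possible at r4c1, so r4c1=3.
Step 15. [r5c3∈{2}] r5c3 has the single candidate 2 ⇒ r5c3=2.
Step 16. [r2c4∈{3}] r2c4 is down to just 3. So r2c4=3.

Answer: 1 6 3 2 5 4 / 2 5 4 3 6 1 / 5 2 6 4 1 3 / 3 4 1 5 2 6 / 6 3 2 1 4 5 / 4 1 5 6 3 2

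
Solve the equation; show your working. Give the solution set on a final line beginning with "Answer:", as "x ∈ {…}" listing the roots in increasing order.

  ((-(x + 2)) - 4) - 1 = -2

Step 1. [((-(x + 2)) - 4) - 1 = -2] the outer -1 inverts by adding 1, so sub: (-(x + 2)) - 4 = -1.
Step 2. [(-(x + 2)) - 4 = -1] the outer -4 inverts by adding 4 ⇒ sub: -(x + 2) = 3.
Step 3. [-(x + 2) = 3] LHS negated; negate both sides. So neg: x + 2 = -3.
Step 4. [x + 2 = -3] 2 comes off first (subtract 2). So sub: x = -5.

Answer: x ∈ {-5}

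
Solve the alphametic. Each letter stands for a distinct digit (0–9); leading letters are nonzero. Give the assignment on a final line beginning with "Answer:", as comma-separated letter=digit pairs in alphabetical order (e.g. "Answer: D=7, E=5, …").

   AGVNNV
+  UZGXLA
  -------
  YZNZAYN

Step 1. [Y] Y is the leading digit of a 7-digit sum of two 6-digit numbers; the final carry is exactly 1. So Y=1.
Step 2. [col 1: V + A ≡ N (mod 10)] several values work for V in column 1 (V + A ≡ N (mod 10), carry-in 0); try V=9, so V=9.
Step 3. [col 1: V + A ≡ N (mod 10)] several values work for N in column 1 (V + A ≡ N (mod 10), carry-in 0); try N=6 ⇒ N=6.
Step 4. [col 1: V + A ≡ N (mod 10)] from column 1 (V=9, N=6, carry-in 0, digits 1,6,9 already taken and all letters distinct): A must equal 7. So A=7.
Step 5. [col 2: N + L ≡ Y (mod 10)] in column 2 we have N+L≡Y with carry-in 1; given N=6, Y=1 and digits 1,6,7,9 already taken and all letters distinct, that pins L to 4 ⇒ L=4.
Step 6. [col 3: N + X ≡ A (mod 10)] column 3: given N=6, A=7, carry-in 1, and digits 1,4,6,7,9 already taken and all letters distinct, N+X≡A (mod 10) forces X=0, so X=0.
Step 7. [col 4: V + G ≡ Z (mod 10)] in column 4 we have V+G≡Z with carry-in 0; given V=9 and digits 0,1,4,6,7,9 already taken and all letters distinct, that pins Z to 2, so Z=2.
Step 8. [col 4: V + G ≡ Z (mod 10)] in column 4 we have V+G≡Z with carry-in 0; given V=9, Z=2 and digits 0,1,2,4,6,7,9 already taken and all letters distinct, that pins G to 3. So G=3.
Step 9. [col 6: A + U ≡ Z (mod 10)] from column 6 (A=7, Z=2, carry-in 0, digits 0,1,2,3,4,6,7,9 already taken and all letters distinct): U must equal 5. So U=5.

Answer: A=7, G=3, L=4, N=6, U=5, V=9, X=0, Y=1, Z=2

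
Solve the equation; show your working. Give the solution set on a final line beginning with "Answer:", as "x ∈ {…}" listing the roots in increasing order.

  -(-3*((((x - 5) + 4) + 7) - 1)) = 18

Step 1. [-(-3*((((x - 5) + 4) + 7) - 1)) = 18] LHS negated; negate both sides ⇒ neg: -3*((((x - 5) + 4) + 7) - 1) = -18.
Step 2. [-3*((((x - 5) + 4) + 7) - 1) = -18] LHS = -3·(…); ÷-3 both sides. So div: (((x - 5) + 4) + 7) - 1 = 6.
Step 3. [(((x - 5) + 4) + 7) - 1 = 6] add 1: x sits inside (… - 1) ⇒ sub: ((x - 5) + 4) + 7 = 7.
Step 4. [((x - 5) + 4) + 7 = 7] subtract 7: x sits inside (… + 7), so sub: (x - 5) + 4 = 0.
Step 5. [(x - 5) + 4 = 0] 4 comes off first (subtract 4). So sub: x - 5 = -4.
Step 6. [x - 5 = -4] peel the -5: add 5 from each side ⇒ sub: x = 1.

Answer: x ∈ {1}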